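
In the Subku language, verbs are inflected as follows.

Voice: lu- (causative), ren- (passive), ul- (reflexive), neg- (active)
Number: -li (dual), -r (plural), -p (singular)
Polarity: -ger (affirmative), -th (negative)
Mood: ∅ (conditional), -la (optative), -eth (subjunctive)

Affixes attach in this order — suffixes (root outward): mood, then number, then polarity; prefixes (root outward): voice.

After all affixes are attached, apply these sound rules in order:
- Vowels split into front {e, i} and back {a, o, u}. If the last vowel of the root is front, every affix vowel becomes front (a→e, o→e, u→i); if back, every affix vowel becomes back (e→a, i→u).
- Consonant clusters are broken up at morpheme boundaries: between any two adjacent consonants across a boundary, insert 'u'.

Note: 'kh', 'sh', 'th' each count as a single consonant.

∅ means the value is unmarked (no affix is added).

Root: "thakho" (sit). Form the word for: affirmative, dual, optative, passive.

ranuthakholalugar

Attach voice passive ren- → renthakho.
Attach mood optative -la → renthakhola.
Attach number dual -li → renthakholali.
Attach polarity affirmative -ger → renthakholaliger.
Apply vowel harmony: renthakholaliger → ranthakholalugar.
Apply epenthesis: ranthakholalugar → ranuthakholalugar.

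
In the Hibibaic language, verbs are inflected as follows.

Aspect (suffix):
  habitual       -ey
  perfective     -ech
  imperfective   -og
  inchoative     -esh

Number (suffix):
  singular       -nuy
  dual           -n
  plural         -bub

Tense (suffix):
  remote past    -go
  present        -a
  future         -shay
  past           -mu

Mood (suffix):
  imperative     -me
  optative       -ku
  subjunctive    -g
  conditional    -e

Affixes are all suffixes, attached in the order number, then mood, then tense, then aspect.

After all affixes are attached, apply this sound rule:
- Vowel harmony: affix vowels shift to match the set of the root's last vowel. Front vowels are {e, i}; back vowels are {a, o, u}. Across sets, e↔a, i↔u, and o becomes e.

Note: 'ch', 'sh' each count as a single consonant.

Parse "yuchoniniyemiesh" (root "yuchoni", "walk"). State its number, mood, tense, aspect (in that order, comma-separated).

Segment: yuchoni-nuy-e-mu-esh.
number: -nuy → singular.
mood: -e → conditional.
tense: -mu → past.
aspect: -esh → inchoative.

singular, conditional, past, inchoative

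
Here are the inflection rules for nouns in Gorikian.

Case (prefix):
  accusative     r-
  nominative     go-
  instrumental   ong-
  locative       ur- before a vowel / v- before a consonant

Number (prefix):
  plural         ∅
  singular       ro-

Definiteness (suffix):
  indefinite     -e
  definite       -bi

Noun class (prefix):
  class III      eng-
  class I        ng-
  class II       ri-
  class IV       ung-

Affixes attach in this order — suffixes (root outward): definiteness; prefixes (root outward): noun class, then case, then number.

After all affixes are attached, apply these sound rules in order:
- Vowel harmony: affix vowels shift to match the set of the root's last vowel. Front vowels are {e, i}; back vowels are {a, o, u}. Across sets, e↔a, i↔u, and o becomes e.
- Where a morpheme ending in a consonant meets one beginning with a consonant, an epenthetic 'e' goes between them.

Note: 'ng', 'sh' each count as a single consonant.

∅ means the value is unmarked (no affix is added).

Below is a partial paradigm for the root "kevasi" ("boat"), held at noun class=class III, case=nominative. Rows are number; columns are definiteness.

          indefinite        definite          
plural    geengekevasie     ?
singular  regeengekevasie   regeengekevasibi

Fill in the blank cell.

Attach noun class class III eng- → engkevasi.
Attach case nominative go- → goengkevasi.
number = plural: zero marking, form stays goengkevasi.
Attach definiteness definite -bi → goengkevasibi.
Apply vowel harmony: goengkevasibi → geengkevasibi.
Apply epenthesis: geengkevasibi → geengekevasibi.

geengekevasibi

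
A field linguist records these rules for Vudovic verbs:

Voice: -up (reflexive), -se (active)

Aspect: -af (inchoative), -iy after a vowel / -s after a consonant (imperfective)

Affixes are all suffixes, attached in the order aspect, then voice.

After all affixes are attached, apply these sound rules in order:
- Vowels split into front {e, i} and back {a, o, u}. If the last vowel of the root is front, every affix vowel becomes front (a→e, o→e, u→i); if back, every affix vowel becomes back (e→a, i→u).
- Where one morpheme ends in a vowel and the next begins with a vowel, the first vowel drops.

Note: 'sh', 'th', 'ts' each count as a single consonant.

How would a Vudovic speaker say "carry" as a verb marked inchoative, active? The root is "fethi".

fethefse

Attach aspect inchoative -af → fethiaf.
Attach voice active -se → fethiafse.
Apply vowel harmony: fethiafse → fethiefse.
Apply vowel deletion: fethiefse → fethefse.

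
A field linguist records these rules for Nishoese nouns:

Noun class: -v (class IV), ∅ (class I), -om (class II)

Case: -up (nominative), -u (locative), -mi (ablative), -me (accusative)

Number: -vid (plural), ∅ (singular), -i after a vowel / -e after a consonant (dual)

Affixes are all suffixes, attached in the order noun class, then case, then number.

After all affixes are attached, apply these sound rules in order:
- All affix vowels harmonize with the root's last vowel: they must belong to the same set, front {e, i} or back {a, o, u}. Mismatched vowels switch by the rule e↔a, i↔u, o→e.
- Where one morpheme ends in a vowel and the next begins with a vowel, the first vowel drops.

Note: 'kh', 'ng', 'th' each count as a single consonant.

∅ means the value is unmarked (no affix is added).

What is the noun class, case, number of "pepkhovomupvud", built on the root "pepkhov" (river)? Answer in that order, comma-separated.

Segment: pepkhov-om-up-vid.
noun class: -om → class II.
case: -up → nominative.
number: -vid → plural.

class II, nominative, plural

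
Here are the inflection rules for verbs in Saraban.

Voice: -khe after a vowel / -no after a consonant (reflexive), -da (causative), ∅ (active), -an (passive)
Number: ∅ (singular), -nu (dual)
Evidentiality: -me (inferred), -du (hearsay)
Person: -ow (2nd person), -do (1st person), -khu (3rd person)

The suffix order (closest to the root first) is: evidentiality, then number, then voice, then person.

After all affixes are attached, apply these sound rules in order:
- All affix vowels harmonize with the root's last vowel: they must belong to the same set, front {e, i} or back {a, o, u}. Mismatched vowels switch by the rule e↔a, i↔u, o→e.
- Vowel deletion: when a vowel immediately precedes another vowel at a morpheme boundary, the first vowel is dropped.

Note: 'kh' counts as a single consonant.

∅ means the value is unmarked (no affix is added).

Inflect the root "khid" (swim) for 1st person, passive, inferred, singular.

khidmende

Attach evidentiality inferred -me → khidme.
number = singular: zero marking, form stays khidme.
Attach voice passive -an → khidmean.
Attach person 1st person -do → khidmeando.
Apply vowel harmony: khidmeando → khidmeende.
Apply vowel deletion: khidmeende → khidmende.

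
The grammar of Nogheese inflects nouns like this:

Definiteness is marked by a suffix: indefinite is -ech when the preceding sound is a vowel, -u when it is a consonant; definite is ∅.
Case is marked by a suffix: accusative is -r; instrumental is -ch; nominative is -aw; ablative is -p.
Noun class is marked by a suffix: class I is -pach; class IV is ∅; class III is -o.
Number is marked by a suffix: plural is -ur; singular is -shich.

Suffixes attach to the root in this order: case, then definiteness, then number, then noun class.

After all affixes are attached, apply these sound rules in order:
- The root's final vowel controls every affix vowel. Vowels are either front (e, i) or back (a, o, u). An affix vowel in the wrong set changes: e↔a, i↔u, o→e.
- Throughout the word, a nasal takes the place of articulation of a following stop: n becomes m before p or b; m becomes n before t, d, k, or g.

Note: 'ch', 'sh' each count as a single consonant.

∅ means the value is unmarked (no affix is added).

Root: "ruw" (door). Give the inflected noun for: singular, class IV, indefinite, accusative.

ruwrushuch

Attach case accusative -r → ruwr.
Attach definiteness indefinite -u (after consonant 'r') → ruwru.
Attach number singular -shich → ruwrushich.
noun class = class IV: zero marking, form stays ruwrushich.
Apply vowel harmony: ruwrushich → ruwrushuch.
Nasal assimilation: no change.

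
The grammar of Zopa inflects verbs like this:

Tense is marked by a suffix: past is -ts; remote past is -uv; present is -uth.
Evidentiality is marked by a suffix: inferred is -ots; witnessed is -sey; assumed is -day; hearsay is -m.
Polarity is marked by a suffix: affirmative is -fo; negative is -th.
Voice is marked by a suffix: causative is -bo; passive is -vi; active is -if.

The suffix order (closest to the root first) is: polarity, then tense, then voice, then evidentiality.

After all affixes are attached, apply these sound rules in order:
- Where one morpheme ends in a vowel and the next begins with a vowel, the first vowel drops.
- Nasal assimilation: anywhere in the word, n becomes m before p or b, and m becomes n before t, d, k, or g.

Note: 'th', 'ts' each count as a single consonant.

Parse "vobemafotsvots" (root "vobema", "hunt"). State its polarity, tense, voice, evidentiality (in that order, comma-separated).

affirmative, past, passive, inferred

Segment: vobema-fo-ts-vi-ots.
polarity: -fo → affirmative.
tense: -ts → past.
voice: -vi → passive.
evidentiality: -ots → inferred.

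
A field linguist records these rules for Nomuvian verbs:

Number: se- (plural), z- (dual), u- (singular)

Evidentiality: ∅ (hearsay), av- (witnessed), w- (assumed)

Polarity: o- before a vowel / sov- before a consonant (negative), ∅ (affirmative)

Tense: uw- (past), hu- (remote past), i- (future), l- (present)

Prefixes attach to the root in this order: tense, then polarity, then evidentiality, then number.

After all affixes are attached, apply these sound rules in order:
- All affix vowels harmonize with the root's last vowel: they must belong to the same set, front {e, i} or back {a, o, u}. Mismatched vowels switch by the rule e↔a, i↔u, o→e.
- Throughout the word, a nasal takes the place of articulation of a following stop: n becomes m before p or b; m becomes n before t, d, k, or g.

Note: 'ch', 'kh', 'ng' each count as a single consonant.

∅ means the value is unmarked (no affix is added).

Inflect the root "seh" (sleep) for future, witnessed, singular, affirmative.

ieviseh

Attach tense future i- → iseh.
polarity = affirmative: zero marking, form stays iseh.
Attach evidentiality witnessed av- → aviseh.
Attach number singular u- → uaviseh.
Apply vowel harmony: uaviseh → ieviseh.
Nasal assimilation: no change.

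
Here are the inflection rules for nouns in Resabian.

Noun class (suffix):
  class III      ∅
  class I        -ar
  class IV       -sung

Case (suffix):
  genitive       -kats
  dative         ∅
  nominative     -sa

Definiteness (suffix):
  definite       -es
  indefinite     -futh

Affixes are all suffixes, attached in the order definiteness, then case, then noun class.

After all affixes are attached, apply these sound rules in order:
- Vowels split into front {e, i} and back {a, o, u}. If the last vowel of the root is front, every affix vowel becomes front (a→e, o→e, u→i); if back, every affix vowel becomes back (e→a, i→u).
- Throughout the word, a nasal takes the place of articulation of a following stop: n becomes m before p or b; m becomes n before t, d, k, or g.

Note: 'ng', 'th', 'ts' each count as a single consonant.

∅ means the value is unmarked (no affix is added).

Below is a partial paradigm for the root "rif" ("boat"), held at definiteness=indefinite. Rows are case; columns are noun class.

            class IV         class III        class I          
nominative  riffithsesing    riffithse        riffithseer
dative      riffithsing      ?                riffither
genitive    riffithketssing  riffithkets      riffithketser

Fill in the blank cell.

riffith

Attach definiteness indefinite -futh → riffuth.
case = dative: zero marking, form stays riffuth.
noun class = class III: zero marking, form stays riffuth.
Apply vowel harmony: riffuth → riffith.
Nasal assimilation: no change.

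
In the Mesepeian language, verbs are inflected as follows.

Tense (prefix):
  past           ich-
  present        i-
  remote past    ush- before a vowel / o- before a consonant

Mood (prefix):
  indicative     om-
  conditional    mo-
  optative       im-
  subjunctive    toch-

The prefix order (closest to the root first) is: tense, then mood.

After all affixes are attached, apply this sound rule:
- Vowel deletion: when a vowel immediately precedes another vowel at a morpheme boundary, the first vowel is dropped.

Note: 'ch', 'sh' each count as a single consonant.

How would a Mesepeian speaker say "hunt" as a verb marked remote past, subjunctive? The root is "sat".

tochosat

Attach tense remote past o- (before consonant 's') → osat.
Attach mood subjunctive toch- → tochosat.
Vowel deletion: no change.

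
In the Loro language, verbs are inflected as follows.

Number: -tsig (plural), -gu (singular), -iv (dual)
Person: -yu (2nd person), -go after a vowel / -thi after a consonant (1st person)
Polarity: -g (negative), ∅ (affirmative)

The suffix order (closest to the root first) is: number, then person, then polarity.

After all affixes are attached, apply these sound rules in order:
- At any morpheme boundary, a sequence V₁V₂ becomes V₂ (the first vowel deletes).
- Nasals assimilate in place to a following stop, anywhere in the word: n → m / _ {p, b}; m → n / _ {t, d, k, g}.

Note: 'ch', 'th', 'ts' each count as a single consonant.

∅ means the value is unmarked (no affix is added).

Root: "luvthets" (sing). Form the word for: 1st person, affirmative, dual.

luvthetsivthi

Attach number dual -iv → luvthetsiv.
Attach person 1st person -thi (after consonant 'v') → luvthetsivthi.
polarity = affirmative: zero marking, form stays luvthetsivthi.
Vowel deletion: no change.
Nasal assimilation: no change.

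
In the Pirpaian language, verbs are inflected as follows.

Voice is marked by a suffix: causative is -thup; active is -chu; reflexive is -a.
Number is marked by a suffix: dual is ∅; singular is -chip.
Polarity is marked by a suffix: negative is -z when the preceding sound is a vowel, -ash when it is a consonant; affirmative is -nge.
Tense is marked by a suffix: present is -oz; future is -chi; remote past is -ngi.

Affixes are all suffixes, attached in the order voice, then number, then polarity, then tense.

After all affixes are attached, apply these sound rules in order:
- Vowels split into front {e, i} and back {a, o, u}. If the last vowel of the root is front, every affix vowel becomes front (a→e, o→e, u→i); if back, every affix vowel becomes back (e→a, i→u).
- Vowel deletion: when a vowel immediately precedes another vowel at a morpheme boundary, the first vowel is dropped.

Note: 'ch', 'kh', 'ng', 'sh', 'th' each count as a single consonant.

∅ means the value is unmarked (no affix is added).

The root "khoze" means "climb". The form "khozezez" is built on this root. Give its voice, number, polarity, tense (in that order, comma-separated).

Segment: khoze-a-z-oz.
voice: -a → reflexive.
number: ∅ → dual.
polarity: -z/ash → negative.
tense: -oz → present.

reflexive, dual, negative, present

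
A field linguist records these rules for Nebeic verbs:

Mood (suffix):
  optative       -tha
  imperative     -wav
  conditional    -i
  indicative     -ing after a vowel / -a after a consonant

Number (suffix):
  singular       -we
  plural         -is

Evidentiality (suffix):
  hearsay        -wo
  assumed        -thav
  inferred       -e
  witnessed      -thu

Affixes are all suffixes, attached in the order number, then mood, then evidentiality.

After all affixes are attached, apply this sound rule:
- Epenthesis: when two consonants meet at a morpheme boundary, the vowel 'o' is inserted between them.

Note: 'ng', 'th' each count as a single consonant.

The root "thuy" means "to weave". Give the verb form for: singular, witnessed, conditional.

thuyoweithu

Attach number singular -we → thuywe.
Attach mood conditional -i → thuywei.
Attach evidentiality witnessed -thu → thuyweithu.
Apply epenthesis: thuyweithu → thuyoweithu.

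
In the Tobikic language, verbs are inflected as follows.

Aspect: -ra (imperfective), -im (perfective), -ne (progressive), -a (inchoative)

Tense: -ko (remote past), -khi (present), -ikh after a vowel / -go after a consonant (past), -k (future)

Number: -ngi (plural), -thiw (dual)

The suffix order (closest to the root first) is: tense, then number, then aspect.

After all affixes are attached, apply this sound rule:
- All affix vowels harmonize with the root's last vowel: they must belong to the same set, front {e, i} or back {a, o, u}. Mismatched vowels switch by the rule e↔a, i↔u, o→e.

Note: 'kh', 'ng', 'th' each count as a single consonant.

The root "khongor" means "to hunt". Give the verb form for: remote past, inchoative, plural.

khongorkongua

Attach tense remote past -ko → khongorko.
Attach number plural -ngi → khongorkongi.
Attach aspect inchoative -a → khongorkongia.
Apply vowel harmony: khongorkongia → khongorkongua.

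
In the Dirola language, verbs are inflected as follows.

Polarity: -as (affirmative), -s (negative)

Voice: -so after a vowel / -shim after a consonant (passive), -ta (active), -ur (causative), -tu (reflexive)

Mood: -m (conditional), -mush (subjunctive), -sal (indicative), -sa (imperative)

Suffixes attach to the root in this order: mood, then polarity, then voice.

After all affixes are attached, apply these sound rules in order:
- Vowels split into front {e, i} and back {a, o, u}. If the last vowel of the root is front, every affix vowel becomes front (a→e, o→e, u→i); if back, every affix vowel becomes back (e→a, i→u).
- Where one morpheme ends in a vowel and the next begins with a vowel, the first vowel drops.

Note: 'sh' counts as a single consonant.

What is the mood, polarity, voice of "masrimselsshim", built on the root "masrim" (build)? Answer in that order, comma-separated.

Segment: masrim-sal-s-shim.
mood: -sal → indicative.
polarity: -s → negative.
voice: -so/shim → passive.

indicative, negative, passive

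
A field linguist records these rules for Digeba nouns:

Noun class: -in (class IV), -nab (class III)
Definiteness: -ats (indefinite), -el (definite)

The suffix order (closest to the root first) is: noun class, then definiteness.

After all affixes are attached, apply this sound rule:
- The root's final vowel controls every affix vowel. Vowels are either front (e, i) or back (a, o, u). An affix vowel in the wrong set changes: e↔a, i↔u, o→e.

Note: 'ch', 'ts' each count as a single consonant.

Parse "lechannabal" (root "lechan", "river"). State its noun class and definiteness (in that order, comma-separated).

Segment: lechan-nab-el.
noun class: -nab → class III.
definiteness: -el → definite.

class III, definite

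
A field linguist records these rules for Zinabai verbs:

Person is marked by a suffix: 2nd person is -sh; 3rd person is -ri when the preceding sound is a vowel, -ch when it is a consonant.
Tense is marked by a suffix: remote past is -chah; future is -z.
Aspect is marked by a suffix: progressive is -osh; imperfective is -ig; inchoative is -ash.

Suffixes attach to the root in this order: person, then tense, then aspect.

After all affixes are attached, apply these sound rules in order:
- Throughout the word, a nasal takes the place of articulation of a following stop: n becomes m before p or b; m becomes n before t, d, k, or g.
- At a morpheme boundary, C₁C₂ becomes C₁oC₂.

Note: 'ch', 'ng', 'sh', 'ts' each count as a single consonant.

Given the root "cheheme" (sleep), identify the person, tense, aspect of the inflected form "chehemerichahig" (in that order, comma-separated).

3rd person, remote past, imperfective

Segment: cheheme-ri-chah-ig.
person: -ri/ch → 3rd person.
tense: -chah → remote past.
aspect: -ig → imperfective.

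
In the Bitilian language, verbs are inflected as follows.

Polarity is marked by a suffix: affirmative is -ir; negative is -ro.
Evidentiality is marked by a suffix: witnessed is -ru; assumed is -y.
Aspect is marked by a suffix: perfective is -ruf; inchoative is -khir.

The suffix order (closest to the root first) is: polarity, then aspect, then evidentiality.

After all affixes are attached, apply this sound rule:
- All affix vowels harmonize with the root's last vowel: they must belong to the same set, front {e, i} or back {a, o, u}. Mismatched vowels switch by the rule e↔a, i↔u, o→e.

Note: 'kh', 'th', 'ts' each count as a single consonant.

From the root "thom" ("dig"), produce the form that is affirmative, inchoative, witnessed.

thomurkhurru

Attach polarity affirmative -ir → thomir.
Attach aspect inchoative -khir → thomirkhir.
Attach evidentiality witnessed -ru → thomirkhirru.
Apply vowel harmony: thomirkhirru → thomurkhurru.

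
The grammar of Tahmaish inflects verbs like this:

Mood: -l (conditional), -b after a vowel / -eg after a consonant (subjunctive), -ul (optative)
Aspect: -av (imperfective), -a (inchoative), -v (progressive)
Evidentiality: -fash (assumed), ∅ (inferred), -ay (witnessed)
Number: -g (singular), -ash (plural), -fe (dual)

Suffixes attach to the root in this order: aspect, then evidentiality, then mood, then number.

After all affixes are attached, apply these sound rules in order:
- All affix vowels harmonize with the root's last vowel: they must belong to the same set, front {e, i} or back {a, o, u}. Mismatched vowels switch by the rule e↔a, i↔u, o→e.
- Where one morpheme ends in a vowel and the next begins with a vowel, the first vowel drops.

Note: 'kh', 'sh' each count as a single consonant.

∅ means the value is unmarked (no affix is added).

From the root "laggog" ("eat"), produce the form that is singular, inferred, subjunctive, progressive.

laggogvagg

Attach aspect progressive -v → laggogv.
evidentiality = inferred: zero marking, form stays laggogv.
Attach mood subjunctive -eg (after consonant 'v') → laggogveg.
Attach number singular -g → laggogvegg.
Apply vowel harmony: laggogvegg → laggogvagg.
Vowel deletion: no change.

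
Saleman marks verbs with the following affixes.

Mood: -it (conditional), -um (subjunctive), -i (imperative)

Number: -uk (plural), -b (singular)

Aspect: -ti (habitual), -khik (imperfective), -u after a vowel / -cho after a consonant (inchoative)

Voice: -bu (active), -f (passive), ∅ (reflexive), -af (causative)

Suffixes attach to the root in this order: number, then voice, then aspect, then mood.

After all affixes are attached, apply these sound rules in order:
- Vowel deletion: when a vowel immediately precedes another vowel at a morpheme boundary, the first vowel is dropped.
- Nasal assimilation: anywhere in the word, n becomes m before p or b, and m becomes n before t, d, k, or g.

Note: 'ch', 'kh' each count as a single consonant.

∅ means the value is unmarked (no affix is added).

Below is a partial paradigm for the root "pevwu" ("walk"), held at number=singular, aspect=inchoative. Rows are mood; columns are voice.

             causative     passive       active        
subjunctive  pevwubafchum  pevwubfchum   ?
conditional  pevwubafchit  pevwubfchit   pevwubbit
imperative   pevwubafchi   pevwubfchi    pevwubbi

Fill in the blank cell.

Attach number singular -b → pevwub.
Attach voice active -bu → pevwubbu.
Attach aspect inchoative -u (after vowel 'u') → pevwubbuu.
Attach mood subjunctive -um → pevwubbuuum.
Apply vowel deletion: pevwubbuuum → pevwubbum.
Nasal assimilation: no change.

pevwubbum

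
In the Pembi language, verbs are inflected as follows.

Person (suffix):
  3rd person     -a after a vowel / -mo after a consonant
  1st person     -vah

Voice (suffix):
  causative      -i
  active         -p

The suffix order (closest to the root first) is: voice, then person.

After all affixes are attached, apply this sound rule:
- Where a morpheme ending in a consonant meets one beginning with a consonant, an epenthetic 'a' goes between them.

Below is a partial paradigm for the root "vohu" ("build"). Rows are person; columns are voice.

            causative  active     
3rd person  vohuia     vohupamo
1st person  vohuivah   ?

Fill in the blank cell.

Attach voice active -p → vohup.
Attach person 1st person -vah → vohupvah.
Apply epenthesis: vohupvah → vohupavah.

vohupavah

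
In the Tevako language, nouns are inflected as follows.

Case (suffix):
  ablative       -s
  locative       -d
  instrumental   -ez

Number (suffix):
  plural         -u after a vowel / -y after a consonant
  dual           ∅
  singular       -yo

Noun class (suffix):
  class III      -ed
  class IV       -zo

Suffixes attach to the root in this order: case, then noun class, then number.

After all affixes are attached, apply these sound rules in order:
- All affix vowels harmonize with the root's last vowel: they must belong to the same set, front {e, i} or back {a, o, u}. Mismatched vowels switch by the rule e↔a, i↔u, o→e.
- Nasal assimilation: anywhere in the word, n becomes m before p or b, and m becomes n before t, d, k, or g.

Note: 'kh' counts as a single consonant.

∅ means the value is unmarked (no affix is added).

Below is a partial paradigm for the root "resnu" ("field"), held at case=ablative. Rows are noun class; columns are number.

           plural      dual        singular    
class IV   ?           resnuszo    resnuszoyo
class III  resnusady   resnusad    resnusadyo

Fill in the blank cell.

resnuszou

Attach case ablative -s → resnus.
Attach noun class class IV -zo → resnuszo.
Attach number plural -u (after vowel 'o') → resnuszou.
Vowel harmony: no change.
Nasal assimilation: no change.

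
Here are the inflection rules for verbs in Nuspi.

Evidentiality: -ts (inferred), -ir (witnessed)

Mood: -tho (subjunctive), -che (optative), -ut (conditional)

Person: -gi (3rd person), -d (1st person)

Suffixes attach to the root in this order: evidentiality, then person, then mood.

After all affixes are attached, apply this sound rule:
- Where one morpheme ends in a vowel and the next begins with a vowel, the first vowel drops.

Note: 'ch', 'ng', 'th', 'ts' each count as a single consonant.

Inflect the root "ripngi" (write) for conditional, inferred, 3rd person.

ripngitsgut

Attach evidentiality inferred -ts → ripngits.
Attach person 3rd person -gi → ripngitsgi.
Attach mood conditional -ut → ripngitsgiut.
Apply vowel deletion: ripngitsgiut → ripngitsgut.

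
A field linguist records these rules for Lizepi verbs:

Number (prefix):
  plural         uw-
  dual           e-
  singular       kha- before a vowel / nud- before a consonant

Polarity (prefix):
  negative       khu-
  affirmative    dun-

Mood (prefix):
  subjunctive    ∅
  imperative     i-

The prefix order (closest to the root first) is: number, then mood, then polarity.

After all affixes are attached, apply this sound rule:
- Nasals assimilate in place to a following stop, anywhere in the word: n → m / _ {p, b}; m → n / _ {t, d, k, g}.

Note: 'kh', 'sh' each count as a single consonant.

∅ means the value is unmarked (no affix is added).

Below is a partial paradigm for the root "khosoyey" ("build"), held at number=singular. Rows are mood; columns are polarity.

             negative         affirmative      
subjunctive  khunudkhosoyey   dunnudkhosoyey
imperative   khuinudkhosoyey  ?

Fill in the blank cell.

Attach number singular nud- (before consonant 'kh') → nudkhosoyey.
Attach mood imperative i- → inudkhosoyey.
Attach polarity affirmative dun- → duninudkhosoyey.
Nasal assimilation: no change.

duninudkhosoyey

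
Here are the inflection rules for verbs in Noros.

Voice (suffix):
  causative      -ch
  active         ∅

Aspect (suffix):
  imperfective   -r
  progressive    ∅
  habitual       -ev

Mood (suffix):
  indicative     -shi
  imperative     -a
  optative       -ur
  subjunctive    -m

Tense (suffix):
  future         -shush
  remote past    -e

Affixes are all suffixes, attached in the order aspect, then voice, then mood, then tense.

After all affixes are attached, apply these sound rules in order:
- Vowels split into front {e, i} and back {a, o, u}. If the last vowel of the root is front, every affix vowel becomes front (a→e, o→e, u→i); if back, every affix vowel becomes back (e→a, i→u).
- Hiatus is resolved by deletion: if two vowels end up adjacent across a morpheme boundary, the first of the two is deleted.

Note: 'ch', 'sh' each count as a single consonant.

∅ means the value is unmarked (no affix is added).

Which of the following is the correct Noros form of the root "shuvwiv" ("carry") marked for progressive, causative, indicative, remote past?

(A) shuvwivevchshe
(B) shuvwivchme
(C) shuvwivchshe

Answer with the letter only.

C

aspect = progressive: zero marking, form stays shuvwiv.
Attach voice causative -ch → shuvwivch.
Attach mood indicative -shi → shuvwivchshi.
Attach tense remote past -e → shuvwivchshie.
Vowel harmony: no change.
Apply vowel deletion: shuvwivchshie → shuvwivchshe.
So the correct form is shuvwivchshe, option (C).
(B) shuvwivchme is wrong: it uses subjunctive instead of indicative for mood.
(A) shuvwivevchshe is wrong: it uses habitual instead of progressive for aspect.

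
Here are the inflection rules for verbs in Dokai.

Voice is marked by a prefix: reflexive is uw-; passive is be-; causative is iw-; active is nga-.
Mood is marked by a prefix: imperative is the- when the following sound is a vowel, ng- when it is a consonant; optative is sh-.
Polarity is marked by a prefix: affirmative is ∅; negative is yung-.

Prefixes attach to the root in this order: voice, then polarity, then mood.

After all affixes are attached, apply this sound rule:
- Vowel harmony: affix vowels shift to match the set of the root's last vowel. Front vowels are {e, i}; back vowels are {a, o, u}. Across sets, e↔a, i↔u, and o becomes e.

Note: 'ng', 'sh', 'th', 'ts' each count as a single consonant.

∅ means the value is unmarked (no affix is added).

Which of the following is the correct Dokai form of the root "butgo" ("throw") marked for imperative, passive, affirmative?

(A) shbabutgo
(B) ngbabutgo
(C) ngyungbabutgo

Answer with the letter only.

Attach voice passive be- → bebutgo.
polarity = affirmative: zero marking, form stays bebutgo.
Attach mood imperative ng- (before consonant 'b') → ngbebutgo.
Apply vowel harmony: ngbebutgo → ngbabutgo.
So the correct form is ngbabutgo, option (B).
(C) ngyungbabutgo is wrong: it uses negative instead of affirmative for polarity.
(A) shbabutgo is wrong: it uses optative instead of imperative for mood.

B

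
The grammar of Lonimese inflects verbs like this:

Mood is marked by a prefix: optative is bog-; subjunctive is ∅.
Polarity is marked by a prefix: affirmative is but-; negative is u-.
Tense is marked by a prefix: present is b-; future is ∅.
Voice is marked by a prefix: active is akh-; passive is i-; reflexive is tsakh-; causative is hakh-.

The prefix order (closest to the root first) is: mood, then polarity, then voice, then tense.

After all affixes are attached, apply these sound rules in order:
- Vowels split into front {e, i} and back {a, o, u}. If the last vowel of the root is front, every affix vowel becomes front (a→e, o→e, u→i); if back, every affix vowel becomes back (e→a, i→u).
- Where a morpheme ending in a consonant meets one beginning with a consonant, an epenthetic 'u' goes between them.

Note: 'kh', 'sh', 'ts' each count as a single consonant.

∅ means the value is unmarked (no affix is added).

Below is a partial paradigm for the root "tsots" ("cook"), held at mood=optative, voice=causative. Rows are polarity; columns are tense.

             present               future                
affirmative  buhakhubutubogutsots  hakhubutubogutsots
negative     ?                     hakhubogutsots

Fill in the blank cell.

buhakhubogutsots

Attach mood optative bog- → bogtsots.
Attach polarity negative u- → ubogtsots.
Attach voice causative hakh- → hakhubogtsots.
Attach tense present b- → bhakhubogtsots.
Vowel harmony: no change.
Apply epenthesis: bhakhubogtsots → buhakhubogutsots.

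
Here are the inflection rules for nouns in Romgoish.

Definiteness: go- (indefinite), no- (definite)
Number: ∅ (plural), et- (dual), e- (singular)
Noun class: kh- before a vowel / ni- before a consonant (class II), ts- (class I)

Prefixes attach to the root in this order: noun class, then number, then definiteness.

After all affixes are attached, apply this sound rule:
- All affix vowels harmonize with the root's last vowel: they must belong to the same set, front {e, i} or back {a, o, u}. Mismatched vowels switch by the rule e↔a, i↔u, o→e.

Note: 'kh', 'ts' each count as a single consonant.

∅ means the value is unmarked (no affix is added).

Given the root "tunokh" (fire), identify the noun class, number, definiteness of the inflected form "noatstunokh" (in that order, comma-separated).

Segment: no-e-ts-tunokh.
noun class: ts- → class I.
number: e- → singular.
definiteness: no- → definite.

class I, singular, definite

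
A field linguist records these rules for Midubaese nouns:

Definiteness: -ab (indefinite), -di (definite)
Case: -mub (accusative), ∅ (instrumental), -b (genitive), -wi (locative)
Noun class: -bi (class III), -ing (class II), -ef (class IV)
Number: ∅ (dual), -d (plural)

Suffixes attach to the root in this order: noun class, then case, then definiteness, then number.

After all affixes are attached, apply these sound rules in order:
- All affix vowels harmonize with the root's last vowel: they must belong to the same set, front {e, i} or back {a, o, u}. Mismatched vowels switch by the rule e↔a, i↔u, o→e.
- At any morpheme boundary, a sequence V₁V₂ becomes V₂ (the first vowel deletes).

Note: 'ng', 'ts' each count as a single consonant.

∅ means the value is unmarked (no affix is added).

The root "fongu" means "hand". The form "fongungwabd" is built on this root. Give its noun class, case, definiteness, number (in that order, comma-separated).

class II, locative, indefinite, plural

Segment: fongu-ing-wi-ab-d.
noun class: -ing → class II.
case: -wi → locative.
definiteness: -ab → indefinite.
number: -d → plural.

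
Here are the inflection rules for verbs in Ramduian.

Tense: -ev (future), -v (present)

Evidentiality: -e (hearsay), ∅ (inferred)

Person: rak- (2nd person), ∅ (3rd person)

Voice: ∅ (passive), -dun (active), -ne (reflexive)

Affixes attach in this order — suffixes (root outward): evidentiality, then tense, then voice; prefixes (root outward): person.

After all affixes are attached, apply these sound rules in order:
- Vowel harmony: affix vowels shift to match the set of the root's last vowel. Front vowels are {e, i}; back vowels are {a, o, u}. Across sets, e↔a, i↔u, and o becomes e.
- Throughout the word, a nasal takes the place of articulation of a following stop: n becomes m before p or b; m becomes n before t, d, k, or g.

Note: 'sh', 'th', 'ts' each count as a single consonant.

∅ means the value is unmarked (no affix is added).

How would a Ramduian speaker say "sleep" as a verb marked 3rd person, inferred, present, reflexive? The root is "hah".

hahvna

evidentiality = inferred: zero marking, form stays hah.
Attach tense present -v → hahv.
Attach voice reflexive -ne → hahvne.
person = 3rd person: zero marking, form stays hahvne.
Apply vowel harmony: hahvne → hahvna.
Nasal assimilation: no change.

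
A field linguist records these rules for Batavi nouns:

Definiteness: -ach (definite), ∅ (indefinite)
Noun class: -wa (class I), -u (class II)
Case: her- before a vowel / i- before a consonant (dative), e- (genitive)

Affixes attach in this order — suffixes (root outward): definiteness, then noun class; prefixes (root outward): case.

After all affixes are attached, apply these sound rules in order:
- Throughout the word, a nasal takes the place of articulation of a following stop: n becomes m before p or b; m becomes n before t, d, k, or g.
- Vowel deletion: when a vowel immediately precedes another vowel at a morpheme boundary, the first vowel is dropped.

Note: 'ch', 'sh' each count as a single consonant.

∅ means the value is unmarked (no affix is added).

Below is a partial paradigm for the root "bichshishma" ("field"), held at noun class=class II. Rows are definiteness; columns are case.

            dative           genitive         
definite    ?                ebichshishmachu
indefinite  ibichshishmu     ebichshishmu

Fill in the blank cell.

Attach definiteness definite -ach → bichshishmaach.
Attach noun class class II -u → bichshishmaachu.
Attach case dative i- (before consonant 'b') → ibichshishmaachu.
Nasal assimilation: no change.
Apply vowel deletion: ibichshishmaachu → ibichshishmachu.

ibichshishmachu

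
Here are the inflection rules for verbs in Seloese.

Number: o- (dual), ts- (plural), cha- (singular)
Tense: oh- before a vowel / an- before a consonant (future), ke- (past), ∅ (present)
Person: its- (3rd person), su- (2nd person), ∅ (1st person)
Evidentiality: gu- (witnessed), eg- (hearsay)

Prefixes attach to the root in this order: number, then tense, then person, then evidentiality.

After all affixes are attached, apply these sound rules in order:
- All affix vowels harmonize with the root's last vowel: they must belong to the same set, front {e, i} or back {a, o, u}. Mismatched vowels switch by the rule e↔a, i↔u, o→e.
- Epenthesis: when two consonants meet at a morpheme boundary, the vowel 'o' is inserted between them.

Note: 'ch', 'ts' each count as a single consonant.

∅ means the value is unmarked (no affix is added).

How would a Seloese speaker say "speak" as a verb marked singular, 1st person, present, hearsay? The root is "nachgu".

agochanachgu

Attach number singular cha- → chanachgu.
tense = present: zero marking, form stays chanachgu.
person = 1st person: zero marking, form stays chanachgu.
Attach evidentiality hearsay eg- → egchanachgu.
Apply vowel harmony: egchanachgu → agchanachgu.
Apply epenthesis: agchanachgu → agochanachgu.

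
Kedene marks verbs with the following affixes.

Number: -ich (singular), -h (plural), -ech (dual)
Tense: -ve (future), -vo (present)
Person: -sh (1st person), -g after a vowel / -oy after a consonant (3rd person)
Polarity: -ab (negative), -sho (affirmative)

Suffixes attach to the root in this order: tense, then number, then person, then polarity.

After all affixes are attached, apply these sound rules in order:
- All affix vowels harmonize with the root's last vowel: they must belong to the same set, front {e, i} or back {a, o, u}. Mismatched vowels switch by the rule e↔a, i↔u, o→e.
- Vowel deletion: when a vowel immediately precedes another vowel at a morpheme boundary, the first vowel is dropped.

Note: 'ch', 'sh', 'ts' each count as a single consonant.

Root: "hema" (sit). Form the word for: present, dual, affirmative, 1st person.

Attach tense present -vo → hemavo.
Attach number dual -ech → hemavoech.
Attach person 1st person -sh → hemavoechsh.
Attach polarity affirmative -sho → hemavoechshsho.
Apply vowel harmony: hemavoechshsho → hemavoachshsho.
Apply vowel deletion: hemavoachshsho → hemavachshsho.

hemavachshsho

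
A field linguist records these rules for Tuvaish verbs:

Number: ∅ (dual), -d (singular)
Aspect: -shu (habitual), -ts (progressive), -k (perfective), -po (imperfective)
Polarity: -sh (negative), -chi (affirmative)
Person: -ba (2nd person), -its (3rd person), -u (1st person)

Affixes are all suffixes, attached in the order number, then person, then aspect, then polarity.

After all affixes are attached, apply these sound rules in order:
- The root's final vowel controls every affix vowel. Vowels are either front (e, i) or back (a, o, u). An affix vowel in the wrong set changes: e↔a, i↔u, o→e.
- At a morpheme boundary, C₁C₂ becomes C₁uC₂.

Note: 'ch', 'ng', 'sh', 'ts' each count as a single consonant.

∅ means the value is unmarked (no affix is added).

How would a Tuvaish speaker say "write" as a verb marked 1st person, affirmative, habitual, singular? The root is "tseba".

Attach number singular -d → tsebad.
Attach person 1st person -u → tsebadu.
Attach aspect habitual -shu → tsebadushu.
Attach polarity affirmative -chi → tsebadushuchi.
Apply vowel harmony: tsebadushuchi → tsebadushuchu.
Epenthesis: no change.

tsebadushuchu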